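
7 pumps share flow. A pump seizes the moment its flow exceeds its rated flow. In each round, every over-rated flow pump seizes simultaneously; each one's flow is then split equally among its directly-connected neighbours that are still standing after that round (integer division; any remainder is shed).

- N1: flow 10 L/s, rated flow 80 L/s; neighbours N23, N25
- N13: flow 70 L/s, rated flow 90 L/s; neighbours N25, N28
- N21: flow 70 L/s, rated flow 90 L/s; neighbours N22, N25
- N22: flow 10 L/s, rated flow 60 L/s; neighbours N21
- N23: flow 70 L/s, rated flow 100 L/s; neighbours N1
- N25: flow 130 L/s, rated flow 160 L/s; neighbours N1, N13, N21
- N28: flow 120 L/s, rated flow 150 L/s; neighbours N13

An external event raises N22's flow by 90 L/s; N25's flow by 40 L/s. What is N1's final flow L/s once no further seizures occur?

66

Round 1 — N22 at 100 > 60; N25 at 170 > 160. N22, N25 seize.
  N22 sheds 100 L/s to N21: 100 each.
    N21: 70+100 = 170 > 90
  N25 sheds 170 L/s to N1, N13, N21: 56 each (2 lost).
    N1: 10+56 = 66 ≤ 80
    N13: 70+56 = 126 > 90
    N21: 170+56 = 226 > 90
Round 2 — N13, N21 seize.
  N13 sheds 126 L/s to N28: 126 each.
    N28: 120+126 = 246 > 150
  N21 sheds 226 L/s: no online neighbours, lost.
Round 3 — N28 seizes.
  N28 sheds 246 L/s: no online neighbours, lost.
No further seizures.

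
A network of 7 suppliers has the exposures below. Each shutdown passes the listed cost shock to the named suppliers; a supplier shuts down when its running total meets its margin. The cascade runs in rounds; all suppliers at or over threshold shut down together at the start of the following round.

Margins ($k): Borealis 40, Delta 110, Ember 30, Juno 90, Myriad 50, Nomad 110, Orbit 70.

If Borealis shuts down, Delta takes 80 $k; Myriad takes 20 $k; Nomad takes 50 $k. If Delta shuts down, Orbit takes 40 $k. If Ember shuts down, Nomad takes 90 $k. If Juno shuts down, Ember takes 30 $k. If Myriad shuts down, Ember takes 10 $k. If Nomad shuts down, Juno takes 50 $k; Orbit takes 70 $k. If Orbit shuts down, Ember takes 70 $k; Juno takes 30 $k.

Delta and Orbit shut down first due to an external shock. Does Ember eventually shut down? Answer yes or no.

Round 1 — Delta, Orbit shut down (initial).
  Ember: +70 → 70 ≥ 30
  Juno: +30 → 30 < 90
Round 2 — Ember shuts down.
  Nomad: +90 → 90 < 110
No further shutdowns.

yes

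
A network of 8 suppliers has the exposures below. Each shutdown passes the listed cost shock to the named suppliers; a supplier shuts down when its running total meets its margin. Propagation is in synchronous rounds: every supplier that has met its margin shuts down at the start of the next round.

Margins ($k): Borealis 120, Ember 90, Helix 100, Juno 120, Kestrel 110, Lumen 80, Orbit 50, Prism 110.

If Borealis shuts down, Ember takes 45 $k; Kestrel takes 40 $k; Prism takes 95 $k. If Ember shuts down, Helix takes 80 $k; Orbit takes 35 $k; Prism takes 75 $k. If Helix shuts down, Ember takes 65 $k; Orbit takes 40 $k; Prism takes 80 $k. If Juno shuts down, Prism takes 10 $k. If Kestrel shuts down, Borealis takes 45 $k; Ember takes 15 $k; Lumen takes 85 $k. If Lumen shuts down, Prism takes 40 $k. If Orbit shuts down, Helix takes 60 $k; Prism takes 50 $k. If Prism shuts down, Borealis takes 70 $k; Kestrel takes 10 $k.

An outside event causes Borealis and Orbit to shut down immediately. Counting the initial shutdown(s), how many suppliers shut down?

Round 1 — Borealis, Orbit shut down (initial).
  Ember: +45 → 45 < 90
  Helix: +60 → 60 < 100
  Kestrel: +40 → 40 < 110
  Prism: +95+50 → 145 ≥ 110
Round 2 — Prism shuts down.
  Kestrel: +10 → 50 < 110
No further shutdowns.

3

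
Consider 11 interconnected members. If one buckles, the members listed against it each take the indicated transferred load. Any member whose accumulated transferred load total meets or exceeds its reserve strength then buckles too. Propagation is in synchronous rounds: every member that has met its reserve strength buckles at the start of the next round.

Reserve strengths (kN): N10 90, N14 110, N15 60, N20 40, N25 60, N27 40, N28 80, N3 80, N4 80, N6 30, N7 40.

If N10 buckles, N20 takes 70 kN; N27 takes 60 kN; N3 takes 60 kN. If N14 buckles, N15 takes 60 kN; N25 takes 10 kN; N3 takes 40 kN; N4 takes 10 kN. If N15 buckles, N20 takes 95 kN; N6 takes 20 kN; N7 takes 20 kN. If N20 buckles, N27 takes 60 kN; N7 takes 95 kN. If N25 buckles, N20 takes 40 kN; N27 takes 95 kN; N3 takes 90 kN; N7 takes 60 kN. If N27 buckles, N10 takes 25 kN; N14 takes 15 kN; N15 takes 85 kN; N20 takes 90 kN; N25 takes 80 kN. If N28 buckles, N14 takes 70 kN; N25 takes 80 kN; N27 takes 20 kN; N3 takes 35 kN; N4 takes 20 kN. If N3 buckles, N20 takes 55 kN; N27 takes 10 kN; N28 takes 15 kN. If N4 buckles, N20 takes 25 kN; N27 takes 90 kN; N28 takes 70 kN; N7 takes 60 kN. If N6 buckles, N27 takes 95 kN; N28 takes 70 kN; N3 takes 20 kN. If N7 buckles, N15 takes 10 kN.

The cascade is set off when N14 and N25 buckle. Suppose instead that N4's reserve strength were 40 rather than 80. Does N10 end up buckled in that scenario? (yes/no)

no

With N4's reserve strength at 40:
Round 1 — N14, N25 buckle (initial).
  N15: +60 → 60 ≥ 60
  N20: +40 → 40 ≥ 40
  N27: +95 → 95 ≥ 40
  N3: +40+90 → 130 ≥ 80
  N4: +10 → 10 < 40
  N7: +60 → 60 ≥ 40
Round 2 — N15, N20, N27, N3, N7 buckle.
  N10: +25 → 25 < 90
  N28: +15 → 15 < 80
  N6: +20 → 20 < 30
No further bucklings.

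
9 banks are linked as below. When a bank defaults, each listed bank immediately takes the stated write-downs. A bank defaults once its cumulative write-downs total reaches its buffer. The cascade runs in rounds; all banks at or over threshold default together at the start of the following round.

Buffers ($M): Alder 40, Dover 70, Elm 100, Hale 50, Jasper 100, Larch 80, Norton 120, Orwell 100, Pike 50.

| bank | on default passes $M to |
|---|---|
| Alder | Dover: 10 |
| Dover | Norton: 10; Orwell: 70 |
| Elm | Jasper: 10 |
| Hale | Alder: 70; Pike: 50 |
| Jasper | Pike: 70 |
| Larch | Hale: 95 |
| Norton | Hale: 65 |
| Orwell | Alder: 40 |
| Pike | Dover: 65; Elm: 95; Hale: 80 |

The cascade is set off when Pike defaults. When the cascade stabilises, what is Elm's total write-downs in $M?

95

Round 1 — Pike defaults (initial).
  Dover: +65 → 65 < 70
  Elm: +95 → 95 < 100
  Hale: +80 → 80 ≥ 50
Round 2 — Hale defaults.
  Alder: +70 → 70 ≥ 40
Round 3 — Alder defaults.
  Dover: +10 → 75 ≥ 70
Round 4 — Dover defaults.
  Norton: +10 → 10 < 120
  Orwell: +70 → 70 < 100
No further defaults.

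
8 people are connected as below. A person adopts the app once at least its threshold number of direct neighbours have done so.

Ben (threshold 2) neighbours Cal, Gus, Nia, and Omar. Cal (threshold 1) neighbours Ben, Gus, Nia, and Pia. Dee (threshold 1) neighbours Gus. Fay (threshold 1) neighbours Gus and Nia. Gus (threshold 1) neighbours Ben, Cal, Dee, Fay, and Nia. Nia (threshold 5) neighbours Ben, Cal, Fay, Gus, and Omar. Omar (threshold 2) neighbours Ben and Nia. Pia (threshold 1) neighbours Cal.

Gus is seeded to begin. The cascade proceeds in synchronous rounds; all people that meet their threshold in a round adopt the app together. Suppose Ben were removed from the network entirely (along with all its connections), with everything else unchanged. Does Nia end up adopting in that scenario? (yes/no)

With Ben removed:
Round 1 — Gus adopts the app (initial).
Round 2 — checking thresholds:
  Cal: 1 of 3 neighbours ≥ 1, adopts the app.
  Dee: 1 of 1 neighbours ≥ 1, adopts the app.
  Fay: 1 of 2 neighbours ≥ 1, adopts the app.
  Nia: 1 of 4 neighbours < 5, holds.
Round 3 — checking thresholds:
  Nia: 3 of 4 neighbours < 5, holds.
  Pia: 1 of 1 neighbours ≥ 1, adopts the app.
Round 4 — no new adoptions; cascade stops.

no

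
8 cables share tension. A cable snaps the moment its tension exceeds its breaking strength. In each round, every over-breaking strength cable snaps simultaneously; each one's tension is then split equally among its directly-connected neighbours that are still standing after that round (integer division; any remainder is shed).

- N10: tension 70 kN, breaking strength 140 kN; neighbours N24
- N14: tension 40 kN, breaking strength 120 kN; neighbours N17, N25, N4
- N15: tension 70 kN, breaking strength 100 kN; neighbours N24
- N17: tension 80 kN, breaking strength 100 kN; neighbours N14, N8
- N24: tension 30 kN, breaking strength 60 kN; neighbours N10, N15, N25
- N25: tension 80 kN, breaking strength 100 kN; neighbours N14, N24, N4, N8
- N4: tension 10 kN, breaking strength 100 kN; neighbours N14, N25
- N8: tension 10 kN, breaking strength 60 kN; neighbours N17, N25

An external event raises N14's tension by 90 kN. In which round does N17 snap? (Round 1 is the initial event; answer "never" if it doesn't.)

Round 1 — N14 at 130 > 120. N14 snaps.
  N14 sheds 130 kN to N17, N25, N4: 43 each (1 lost).
    N17: 80+43 = 123 > 100
    N25: 80+43 = 123 > 100
    N4: 10+43 = 53 ≤ 100
Round 2 — N17, N25 snap.
  N17 sheds 123 kN to N8: 123 each.
    N8: 10+123 = 133 > 60
  N25 sheds 123 kN to N24, N4, N8: 41 each.
    N24: 30+41 = 71 > 60
    N4: 53+41 = 94 ≤ 100
    N8: 133+41 = 174 > 60
Round 3 — N24, N8 snap.
  N24 sheds 71 kN to N10, N15: 35 each (1 lost).
    N10: 70+35 = 105 ≤ 140
    N15: 70+35 = 105 > 100
  N8 sheds 174 kN: no online neighbours, lost.
Round 4 — N15 snaps.
  N15 sheds 105 kN: no online neighbours, lost.
No further breaks.

2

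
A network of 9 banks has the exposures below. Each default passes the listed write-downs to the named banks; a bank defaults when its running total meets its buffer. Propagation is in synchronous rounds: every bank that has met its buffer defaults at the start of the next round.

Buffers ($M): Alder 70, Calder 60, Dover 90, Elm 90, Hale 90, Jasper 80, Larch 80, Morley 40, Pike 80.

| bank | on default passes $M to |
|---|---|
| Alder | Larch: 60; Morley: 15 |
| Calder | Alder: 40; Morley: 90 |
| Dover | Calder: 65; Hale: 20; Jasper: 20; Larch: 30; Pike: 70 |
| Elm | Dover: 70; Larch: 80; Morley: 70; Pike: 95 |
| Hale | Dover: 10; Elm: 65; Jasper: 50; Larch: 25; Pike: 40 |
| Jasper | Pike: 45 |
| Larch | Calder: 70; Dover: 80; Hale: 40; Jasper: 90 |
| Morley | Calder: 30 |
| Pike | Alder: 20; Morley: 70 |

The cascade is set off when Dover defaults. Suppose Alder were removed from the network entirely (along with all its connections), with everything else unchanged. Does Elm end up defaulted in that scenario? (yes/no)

no

With Alder removed:
Round 1 — Dover defaults (initial).
  Calder: +65 → 65 ≥ 60
  Hale: +20 → 20 < 90
  Jasper: +20 → 20 < 80
  Larch: +30 → 30 < 80
  Pike: +70 → 70 < 80
Round 2 — Calder defaults.
  Morley: +90 → 90 ≥ 40
Round 3 — Morley defaults.
No further defaults.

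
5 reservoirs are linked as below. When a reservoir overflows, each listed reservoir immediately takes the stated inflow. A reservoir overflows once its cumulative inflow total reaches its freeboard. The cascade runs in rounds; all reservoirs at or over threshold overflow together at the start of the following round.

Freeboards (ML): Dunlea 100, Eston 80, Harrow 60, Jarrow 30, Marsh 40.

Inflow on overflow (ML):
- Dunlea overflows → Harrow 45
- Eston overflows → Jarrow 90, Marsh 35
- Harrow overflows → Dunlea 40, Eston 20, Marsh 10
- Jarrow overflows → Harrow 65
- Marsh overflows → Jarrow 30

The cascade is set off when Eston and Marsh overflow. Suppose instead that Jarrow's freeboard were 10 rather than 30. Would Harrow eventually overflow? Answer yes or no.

yes

With Jarrow's freeboard at 10:
Round 1 — Eston, Marsh overflow (initial).
  Jarrow: +90+30 → 120 ≥ 10
Round 2 — Jarrow overflows.
  Harrow: +65 → 65 ≥ 60
Round 3 — Harrow overflows.
  Dunlea: +40 → 40 < 100
No further overflows.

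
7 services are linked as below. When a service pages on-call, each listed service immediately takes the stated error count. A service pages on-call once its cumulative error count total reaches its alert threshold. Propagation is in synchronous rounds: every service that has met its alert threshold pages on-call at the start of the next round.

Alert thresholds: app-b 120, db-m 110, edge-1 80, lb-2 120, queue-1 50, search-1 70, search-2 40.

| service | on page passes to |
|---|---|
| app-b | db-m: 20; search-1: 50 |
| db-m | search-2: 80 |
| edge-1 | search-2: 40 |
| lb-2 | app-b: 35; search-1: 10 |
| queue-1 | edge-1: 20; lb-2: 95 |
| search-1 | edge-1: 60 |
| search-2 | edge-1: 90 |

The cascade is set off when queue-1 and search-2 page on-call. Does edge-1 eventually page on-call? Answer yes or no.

Round 1 — queue-1, search-2 page on-call (initial).
  edge-1: +20+90 → 110 ≥ 80
  lb-2: +95 → 95 < 120
Round 2 — edge-1 pages on-call.
No further pages.

yes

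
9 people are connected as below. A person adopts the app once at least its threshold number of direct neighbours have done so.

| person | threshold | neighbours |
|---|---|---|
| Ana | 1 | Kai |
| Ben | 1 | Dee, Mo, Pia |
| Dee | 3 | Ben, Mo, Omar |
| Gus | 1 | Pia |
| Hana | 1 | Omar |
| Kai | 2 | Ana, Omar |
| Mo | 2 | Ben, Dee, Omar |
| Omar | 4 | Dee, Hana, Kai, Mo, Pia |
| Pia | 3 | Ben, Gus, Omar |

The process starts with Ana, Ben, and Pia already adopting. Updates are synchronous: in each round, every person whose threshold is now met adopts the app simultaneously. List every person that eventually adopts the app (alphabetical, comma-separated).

Round 1 — Ana, Ben, Pia adopt the app (initial).
Round 2 — checking thresholds:
  Dee: 1 of 3 neighbours < 3, holds.
  Gus: 1 of 1 neighbours ≥ 1, adopts the app.
  Kai: 1 of 2 neighbours < 2, holds.
  Mo: 1 of 3 neighbours < 2, holds.
  Omar: 1 of 5 neighbours < 4, holds.
Round 3 — no new adoptions; cascade stops.

Ana, Ben, Gus, Pia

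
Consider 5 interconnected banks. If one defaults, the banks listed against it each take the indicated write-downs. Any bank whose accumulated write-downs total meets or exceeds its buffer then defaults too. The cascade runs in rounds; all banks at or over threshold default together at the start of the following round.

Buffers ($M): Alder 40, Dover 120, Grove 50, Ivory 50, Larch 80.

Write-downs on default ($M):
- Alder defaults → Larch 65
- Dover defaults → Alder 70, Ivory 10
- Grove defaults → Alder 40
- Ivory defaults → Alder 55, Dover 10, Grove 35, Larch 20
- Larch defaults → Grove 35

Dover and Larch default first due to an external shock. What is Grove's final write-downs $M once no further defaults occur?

Round 1 — Dover, Larch default (initial).
  Alder: +70 → 70 ≥ 40
  Grove: +35 → 35 < 50
  Ivory: +10 → 10 < 50
Round 2 — Alder defaults.
No further defaults.

35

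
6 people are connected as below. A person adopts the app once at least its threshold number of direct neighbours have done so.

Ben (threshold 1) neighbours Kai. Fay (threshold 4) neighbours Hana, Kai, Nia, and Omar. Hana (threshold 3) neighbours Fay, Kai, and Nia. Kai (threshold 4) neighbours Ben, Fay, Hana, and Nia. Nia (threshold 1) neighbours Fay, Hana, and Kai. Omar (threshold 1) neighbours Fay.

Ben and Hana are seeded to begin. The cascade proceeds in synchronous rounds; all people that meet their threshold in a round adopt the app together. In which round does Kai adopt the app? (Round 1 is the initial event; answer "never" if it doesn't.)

never

Round 1 — Ben, Hana adopt the app (initial).
Round 2 — checking thresholds:
  Fay: 1 of 4 neighbours < 4, not yet.
  Kai: 2 of 4 neighbours < 4, not yet.
  Nia: 1 of 3 neighbours ≥ 1, adopts the app.
Round 3 — no new adoptions; cascade stops.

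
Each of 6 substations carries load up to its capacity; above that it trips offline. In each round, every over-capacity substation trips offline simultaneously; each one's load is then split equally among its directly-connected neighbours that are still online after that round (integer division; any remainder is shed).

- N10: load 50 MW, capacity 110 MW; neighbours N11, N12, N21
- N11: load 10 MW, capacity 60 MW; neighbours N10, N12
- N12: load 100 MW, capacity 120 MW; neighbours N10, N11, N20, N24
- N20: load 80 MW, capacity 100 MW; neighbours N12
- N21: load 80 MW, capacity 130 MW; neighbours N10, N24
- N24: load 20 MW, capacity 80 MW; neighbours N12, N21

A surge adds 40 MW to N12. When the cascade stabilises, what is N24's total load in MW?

55

Round 1 — N12 at 140 > 120. N12 trips offline.
  N12 sheds 140 MW to N10, N11, N20, N24: 35 each.
    N10: 50+35 = 85 ≤ 110
    N11: 10+35 = 45 ≤ 60
    N20: 80+35 = 115 > 100
    N24: 20+35 = 55 ≤ 80
Round 2 — N20 trips offline.
  N20 sheds 115 MW: no online neighbours, lost.
No further trips.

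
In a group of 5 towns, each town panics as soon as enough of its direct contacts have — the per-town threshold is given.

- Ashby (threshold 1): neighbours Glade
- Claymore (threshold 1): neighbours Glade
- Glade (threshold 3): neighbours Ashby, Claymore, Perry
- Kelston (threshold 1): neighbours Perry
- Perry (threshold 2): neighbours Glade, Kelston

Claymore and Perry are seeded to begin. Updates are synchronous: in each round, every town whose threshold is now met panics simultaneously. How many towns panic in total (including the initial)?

3

Round 1 — Claymore, Perry panic (initial).
Round 2 — checking thresholds:
  Glade: 2 of 3 neighbours < 3, not yet.
  Kelston: 1 of 1 neighbours ≥ 1, panics.
Round 3 — no new panics; cascade stops.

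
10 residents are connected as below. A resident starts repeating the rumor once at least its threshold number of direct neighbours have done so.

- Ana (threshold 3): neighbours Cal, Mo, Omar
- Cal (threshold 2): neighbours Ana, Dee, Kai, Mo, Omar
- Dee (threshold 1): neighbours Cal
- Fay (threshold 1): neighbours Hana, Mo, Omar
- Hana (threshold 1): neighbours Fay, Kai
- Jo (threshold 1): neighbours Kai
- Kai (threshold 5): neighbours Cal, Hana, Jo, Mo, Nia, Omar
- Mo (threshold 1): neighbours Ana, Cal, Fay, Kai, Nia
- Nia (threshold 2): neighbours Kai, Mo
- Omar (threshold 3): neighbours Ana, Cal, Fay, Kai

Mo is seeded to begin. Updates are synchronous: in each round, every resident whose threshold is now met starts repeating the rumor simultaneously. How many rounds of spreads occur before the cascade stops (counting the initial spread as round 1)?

3

Round 1 — Mo starts repeating the rumor (initial).
Round 2 — checking thresholds:
  Ana: 1 of 3 neighbours < 3, below threshold.
  Cal: 1 of 5 neighbours < 2, below threshold.
  Fay: 1 of 3 neighbours ≥ 1, starts repeating the rumor.
  Kai: 1 of 6 neighbours < 5, below threshold.
  Nia: 1 of 2 neighbours < 2, below threshold.
Round 3 — checking thresholds:
  Ana: 1 of 3 neighbours < 3, below threshold.
  Cal: 1 of 5 neighbours < 2, below threshold.
  Hana: 1 of 2 neighbours ≥ 1, starts repeating the rumor.
  Kai: 1 of 6 neighbours < 5, below threshold.
  Nia: 1 of 2 neighbours < 2, below threshold.
  Omar: 1 of 4 neighbours < 3, below threshold.
Round 4 — no new spreads; cascade stops.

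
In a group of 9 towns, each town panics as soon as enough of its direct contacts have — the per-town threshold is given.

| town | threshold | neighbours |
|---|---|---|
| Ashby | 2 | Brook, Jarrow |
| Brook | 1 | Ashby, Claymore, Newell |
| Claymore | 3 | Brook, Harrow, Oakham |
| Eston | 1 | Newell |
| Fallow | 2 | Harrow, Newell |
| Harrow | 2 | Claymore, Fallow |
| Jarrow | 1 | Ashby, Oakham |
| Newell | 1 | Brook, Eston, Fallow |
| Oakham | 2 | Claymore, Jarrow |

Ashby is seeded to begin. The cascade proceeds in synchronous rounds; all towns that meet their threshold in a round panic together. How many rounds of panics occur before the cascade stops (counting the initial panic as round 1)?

Round 1 — Ashby panics (initial).
Round 2 — checking thresholds:
  Brook: 1 of 3 neighbours ≥ 1, panics.
  Jarrow: 1 of 2 neighbours ≥ 1, panics.
Round 3 — checking thresholds:
  Claymore: 1 of 3 neighbours < 3, below threshold.
  Newell: 1 of 3 neighbours ≥ 1, panics.
  Oakham: 1 of 2 neighbours < 2, below threshold.
Round 4 — checking thresholds:
  Claymore: 1 of 3 neighbours < 3, below threshold.
  Eston: 1 of 1 neighbours ≥ 1, panics.
  Fallow: 1 of 2 neighbours < 2, below threshold.
  Oakham: 1 of 2 neighbours < 2, below threshold.
Round 5 — no new panics; cascade stops.

4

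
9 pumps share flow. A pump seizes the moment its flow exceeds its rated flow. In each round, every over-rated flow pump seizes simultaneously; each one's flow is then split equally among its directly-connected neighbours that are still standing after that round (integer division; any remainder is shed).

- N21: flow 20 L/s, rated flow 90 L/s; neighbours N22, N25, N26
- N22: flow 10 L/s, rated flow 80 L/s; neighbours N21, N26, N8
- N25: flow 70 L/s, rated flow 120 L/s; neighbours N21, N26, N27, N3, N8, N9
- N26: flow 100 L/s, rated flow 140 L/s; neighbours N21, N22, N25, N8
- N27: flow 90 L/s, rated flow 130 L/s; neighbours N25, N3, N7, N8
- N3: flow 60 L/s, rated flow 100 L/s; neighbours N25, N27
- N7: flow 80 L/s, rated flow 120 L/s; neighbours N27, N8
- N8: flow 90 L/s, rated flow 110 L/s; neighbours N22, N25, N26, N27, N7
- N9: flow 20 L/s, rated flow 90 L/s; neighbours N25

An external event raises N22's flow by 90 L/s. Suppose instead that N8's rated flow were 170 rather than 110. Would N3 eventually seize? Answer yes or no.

no

With N8's rated flow at 170:
Round 1 — N22 at 100 > 80. N22 seizes.
  N22 sheds 100 L/s to N21, N26, N8: 33 each (1 lost).
    N21: 20+33 = 53 ≤ 90
    N26: 100+33 = 133 ≤ 140
    N8: 90+33 = 123 ≤ 170
No further seizures.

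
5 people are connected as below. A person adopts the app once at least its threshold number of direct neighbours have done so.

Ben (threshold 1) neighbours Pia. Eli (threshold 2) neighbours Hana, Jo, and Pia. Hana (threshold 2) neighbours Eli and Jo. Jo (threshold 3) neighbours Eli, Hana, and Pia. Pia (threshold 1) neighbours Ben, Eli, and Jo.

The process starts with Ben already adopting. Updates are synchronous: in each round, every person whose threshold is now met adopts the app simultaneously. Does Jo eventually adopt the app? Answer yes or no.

Round 1 — Ben adopts the app (initial).
Round 2 — checking thresholds:
  Pia: 1 of 3 neighbours ≥ 1, adopts the app.
Round 3 — no new adoptions; cascade stops.

no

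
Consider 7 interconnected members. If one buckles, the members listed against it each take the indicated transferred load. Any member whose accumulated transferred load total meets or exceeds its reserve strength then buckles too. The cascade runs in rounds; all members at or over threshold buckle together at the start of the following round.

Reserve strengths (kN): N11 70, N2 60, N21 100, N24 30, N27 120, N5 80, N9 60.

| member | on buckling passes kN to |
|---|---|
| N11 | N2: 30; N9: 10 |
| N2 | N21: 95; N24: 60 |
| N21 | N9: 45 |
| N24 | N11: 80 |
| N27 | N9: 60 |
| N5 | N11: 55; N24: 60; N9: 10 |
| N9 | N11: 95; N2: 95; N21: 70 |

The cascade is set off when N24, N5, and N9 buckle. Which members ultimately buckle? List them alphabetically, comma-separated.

N11, N2, N21, N24, N5, N9

Round 1 — N24, N5, N9 buckle (initial).
  N11: +80+55+95 → 230 ≥ 70
  N2: +95 → 95 ≥ 60
  N21: +70 → 70 < 100
Round 2 — N11, N2 buckle.
  N21: +95 → 165 ≥ 100
Round 3 — N21 buckles.
No further bucklings.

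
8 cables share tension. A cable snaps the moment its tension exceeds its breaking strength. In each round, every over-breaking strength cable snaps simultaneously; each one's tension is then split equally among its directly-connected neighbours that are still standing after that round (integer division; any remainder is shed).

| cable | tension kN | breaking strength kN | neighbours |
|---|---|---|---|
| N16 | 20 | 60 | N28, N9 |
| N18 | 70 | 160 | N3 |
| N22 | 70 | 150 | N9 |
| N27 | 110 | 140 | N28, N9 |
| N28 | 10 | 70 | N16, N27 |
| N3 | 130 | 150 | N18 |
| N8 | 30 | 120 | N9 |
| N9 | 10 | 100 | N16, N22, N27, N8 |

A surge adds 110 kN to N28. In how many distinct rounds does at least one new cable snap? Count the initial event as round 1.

Round 1 — N28 at 120 > 70. N28 snaps.
  N28 sheds 120 kN to N16, N27: 60 each.
    N16: 20+60 = 80 > 60
    N27: 110+60 = 170 > 140
Round 2 — N16, N27 snap.
  N16 sheds 80 kN to N9: 80 each.
    N9: 10+80 = 90 ≤ 100
  N27 sheds 170 kN to N9: 170 each.
    N9: 90+170 = 260 > 100
Round 3 — N9 snaps.
  N9 sheds 260 kN to N22, N8: 130 each.
    N22: 70+130 = 200 > 150
    N8: 30+130 = 160 > 120
Round 4 — N22, N8 snap.
  N22 sheds 200 kN: no online neighbours, lost.
  N8 sheds 160 kN: no online neighbours, lost.
No further breaks.

4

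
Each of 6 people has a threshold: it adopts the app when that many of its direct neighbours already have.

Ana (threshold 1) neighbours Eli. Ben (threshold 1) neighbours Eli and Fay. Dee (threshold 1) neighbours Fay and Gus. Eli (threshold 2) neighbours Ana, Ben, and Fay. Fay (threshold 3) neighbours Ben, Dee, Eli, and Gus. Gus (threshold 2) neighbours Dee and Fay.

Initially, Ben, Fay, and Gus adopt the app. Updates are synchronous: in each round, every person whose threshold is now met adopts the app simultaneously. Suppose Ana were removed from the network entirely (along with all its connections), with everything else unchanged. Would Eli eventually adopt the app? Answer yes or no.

With Ana removed:
Round 1 — Ben, Fay, Gus adopt the app (initial).
Round 2 — checking thresholds:
  Dee: 2 of 2 neighbours ≥ 1, adopts the app.
  Eli: 2 of 2 neighbours ≥ 2, adopts the app.
Round 3 — no new adoptions; cascade stops.

yes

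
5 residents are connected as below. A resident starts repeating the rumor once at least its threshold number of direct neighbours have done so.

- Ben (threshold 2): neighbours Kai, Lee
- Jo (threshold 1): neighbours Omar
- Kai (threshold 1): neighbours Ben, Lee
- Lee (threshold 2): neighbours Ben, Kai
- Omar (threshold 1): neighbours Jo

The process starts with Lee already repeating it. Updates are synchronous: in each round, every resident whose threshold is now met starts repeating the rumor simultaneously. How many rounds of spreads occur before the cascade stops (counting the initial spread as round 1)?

3

Round 1 — Lee starts repeating the rumor (initial).
Round 2 — checking thresholds:
  Ben: 1 of 2 neighbours < 2, below threshold.
  Kai: 1 of 2 neighbours ≥ 1, starts repeating the rumor.
Round 3 — checking thresholds:
  Ben: 2 of 2 neighbours ≥ 2, starts repeating the rumor.
Round 4 — no new spreads; cascade stops.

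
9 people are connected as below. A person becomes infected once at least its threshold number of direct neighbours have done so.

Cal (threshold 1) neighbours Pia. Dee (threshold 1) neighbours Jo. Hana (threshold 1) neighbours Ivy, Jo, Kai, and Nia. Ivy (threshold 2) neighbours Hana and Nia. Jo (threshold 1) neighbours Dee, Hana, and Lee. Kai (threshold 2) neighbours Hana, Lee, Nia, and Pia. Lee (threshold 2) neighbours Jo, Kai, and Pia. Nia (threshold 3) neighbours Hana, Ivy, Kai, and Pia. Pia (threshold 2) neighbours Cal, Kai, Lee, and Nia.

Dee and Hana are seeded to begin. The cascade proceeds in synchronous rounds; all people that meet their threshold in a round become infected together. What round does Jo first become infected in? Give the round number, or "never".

2

Round 1 — Dee, Hana become infected (initial).
Round 2 — checking thresholds:
  Ivy: 1 of 2 neighbours < 2, not yet.
  Jo: 2 of 3 neighbours ≥ 1, becomes infected.
  Kai: 1 of 4 neighbours < 2, not yet.
  Nia: 1 of 4 neighbours < 3, not yet.
Round 3 — no new infections; cascade stops.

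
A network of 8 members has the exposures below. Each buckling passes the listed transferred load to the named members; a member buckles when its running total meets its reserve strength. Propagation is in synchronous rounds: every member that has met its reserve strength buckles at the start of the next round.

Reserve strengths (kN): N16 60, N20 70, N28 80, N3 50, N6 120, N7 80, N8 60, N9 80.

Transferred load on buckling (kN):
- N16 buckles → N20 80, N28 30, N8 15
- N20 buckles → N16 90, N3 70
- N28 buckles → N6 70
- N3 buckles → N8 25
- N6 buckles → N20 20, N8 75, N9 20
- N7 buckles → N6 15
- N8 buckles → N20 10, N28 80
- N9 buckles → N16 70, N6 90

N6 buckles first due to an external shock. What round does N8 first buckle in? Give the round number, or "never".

2

Round 1 — N6 buckles (initial).
  N20: +20 → 20 < 70
  N8: +75 → 75 ≥ 60
  N9: +20 → 20 < 80
Round 2 — N8 buckles.
  N20: +10 → 30 < 70
  N28: +80 → 80 ≥ 80
Round 3 — N28 buckles.
No further bucklings.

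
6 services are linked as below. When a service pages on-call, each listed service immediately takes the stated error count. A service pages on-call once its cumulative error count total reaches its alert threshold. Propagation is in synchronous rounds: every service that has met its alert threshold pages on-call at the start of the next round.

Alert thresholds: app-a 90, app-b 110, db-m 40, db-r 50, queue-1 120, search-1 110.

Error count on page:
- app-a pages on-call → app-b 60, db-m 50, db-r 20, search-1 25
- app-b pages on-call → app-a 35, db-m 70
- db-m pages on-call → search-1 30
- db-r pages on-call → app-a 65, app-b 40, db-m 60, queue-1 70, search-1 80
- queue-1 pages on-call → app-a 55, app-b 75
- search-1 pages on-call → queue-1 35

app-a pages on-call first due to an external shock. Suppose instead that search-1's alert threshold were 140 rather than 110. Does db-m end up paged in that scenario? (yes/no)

With search-1's alert threshold at 140:
Round 1 — app-a pages on-call (initial).
  app-b: +60 → 60 < 110
  db-m: +50 → 50 ≥ 40
  db-r: +20 → 20 < 50
  search-1: +25 → 25 < 140
Round 2 — db-m pages on-call.
  search-1: +30 → 55 < 140
No further pages.

yes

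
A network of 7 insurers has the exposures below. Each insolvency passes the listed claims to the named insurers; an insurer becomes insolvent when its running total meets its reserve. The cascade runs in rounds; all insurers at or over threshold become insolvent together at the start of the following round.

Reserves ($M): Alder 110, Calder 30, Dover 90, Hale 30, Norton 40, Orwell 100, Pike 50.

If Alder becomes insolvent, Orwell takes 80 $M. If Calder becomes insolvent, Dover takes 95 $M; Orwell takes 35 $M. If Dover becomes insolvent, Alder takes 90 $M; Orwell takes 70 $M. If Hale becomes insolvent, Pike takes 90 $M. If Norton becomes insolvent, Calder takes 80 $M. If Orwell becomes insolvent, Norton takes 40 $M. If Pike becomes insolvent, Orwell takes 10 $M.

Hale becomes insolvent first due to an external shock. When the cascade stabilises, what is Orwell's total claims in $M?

10

Round 1 — Hale becomes insolvent (initial).
  Pike: +90 → 90 ≥ 50
Round 2 — Pike becomes insolvent.
  Orwell: +10 → 10 < 100
No further insolvencies.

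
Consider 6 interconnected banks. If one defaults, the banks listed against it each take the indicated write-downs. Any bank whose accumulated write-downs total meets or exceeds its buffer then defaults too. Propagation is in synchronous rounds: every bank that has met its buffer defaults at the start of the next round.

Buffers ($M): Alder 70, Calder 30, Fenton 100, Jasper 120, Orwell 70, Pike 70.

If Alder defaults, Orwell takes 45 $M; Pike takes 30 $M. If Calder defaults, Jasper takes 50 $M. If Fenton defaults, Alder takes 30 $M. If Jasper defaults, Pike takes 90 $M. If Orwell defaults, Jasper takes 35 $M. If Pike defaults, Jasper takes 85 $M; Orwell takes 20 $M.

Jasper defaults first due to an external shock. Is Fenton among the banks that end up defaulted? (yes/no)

no

Round 1 — Jasper defaults (initial).
  Pike: +90 → 90 ≥ 70
Round 2 — Pike defaults.
  Orwell: +20 → 20 < 70
No further defaults.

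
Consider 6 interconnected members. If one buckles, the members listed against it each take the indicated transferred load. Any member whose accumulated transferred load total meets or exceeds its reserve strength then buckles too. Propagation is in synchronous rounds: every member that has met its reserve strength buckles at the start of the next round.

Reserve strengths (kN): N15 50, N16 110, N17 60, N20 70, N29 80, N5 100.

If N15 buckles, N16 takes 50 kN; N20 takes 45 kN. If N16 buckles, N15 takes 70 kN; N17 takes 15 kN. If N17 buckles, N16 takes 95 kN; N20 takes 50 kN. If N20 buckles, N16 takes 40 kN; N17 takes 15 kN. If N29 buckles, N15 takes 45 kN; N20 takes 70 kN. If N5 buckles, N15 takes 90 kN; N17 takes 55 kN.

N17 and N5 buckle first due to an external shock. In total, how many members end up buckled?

5

Round 1 — N17, N5 buckle (initial).
  N15: +90 → 90 ≥ 50
  N16: +95 → 95 < 110
  N20: +50 → 50 < 70
Round 2 — N15 buckles.
  N16: +50 → 145 ≥ 110
  N20: +45 → 95 ≥ 70
Round 3 — N16, N20 buckle.
No further bucklings.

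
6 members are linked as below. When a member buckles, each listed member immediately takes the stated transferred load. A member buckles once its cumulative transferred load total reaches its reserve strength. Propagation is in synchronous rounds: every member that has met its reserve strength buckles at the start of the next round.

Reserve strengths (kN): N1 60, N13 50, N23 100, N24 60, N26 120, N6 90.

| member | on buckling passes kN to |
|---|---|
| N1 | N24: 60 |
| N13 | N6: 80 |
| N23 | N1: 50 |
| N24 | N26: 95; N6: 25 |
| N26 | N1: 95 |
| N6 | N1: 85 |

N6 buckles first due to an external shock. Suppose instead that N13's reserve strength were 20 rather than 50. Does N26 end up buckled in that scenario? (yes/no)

no

With N13's reserve strength at 20:
Round 1 — N6 buckles (initial).
  N1: +85 → 85 ≥ 60
Round 2 — N1 buckles.
  N24: +60 → 60 ≥ 60
Round 3 — N24 buckles.
  N26: +95 → 95 < 120
No further bucklings.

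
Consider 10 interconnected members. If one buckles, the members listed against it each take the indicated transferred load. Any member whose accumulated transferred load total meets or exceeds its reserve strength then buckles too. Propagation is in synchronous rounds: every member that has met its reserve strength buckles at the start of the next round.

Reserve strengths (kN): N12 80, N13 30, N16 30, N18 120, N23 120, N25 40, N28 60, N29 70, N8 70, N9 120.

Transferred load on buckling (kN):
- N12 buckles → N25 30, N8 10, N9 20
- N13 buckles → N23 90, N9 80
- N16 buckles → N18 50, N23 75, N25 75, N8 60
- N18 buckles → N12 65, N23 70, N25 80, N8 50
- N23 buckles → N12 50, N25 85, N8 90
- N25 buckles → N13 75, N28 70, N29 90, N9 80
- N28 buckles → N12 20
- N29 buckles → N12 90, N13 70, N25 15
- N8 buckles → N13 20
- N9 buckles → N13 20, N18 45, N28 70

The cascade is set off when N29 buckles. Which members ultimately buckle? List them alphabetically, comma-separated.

Round 1 — N29 buckles (initial).
  N12: +90 → 90 ≥ 80
  N13: +70 → 70 ≥ 30
  N25: +15 → 15 < 40
Round 2 — N12, N13 buckle.
  N23: +90 → 90 < 120
  N25: +30 → 45 ≥ 40
  N8: +10 → 10 < 70
  N9: +20+80 → 100 < 120
Round 3 — N25 buckles.
  N28: +70 → 70 ≥ 60
  N9: +80 → 180 ≥ 120
Round 4 — N28, N9 buckle.
  N18: +45 → 45 < 120
No further bucklings.

N12, N13, N25, N28, N29, N9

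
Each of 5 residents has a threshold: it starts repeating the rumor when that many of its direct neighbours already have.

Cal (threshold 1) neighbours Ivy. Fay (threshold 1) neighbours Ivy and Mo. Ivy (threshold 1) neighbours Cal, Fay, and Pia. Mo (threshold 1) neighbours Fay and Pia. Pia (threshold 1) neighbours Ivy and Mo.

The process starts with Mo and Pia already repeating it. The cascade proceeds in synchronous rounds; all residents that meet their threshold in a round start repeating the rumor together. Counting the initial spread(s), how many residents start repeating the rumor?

Round 1 — Mo, Pia start repeating the rumor (initial).
Round 2 — checking thresholds:
  Fay: 1 of 2 neighbours ≥ 1, starts repeating the rumor.
  Ivy: 1 of 3 neighbours ≥ 1, starts repeating the rumor.
Round 3 — checking thresholds:
  Cal: 1 of 1 neighbours ≥ 1, starts repeating the rumor.
Round 4 — no new spreads; cascade stops.

5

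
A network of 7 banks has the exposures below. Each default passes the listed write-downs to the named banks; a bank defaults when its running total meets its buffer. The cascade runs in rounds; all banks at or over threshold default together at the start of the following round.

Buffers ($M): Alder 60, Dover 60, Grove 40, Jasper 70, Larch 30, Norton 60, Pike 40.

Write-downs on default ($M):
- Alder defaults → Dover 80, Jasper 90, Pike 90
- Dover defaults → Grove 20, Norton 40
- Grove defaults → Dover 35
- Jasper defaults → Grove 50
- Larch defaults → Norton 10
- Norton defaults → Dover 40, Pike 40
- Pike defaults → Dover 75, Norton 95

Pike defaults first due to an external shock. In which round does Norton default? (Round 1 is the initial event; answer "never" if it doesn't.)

Round 1 — Pike defaults (initial).
  Dover: +75 → 75 ≥ 60
  Norton: +95 → 95 ≥ 60
Round 2 — Dover, Norton default.
  Grove: +20 → 20 < 40
No further defaults.

2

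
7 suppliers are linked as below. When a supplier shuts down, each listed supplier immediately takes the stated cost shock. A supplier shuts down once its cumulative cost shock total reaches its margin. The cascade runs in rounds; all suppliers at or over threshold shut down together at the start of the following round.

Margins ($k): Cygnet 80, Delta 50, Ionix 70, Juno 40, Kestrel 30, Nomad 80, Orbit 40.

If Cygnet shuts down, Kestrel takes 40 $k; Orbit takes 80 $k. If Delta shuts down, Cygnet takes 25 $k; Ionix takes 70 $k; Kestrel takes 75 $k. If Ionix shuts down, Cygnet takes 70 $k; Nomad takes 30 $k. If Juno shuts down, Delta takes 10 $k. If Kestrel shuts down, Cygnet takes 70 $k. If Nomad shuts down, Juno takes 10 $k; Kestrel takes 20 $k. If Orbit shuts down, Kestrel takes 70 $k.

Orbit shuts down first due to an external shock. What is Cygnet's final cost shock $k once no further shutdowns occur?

Round 1 — Orbit shuts down (initial).
  Kestrel: +70 → 70 ≥ 30
Round 2 — Kestrel shuts down.
  Cygnet: +70 → 70 < 80
No further shutdowns.

70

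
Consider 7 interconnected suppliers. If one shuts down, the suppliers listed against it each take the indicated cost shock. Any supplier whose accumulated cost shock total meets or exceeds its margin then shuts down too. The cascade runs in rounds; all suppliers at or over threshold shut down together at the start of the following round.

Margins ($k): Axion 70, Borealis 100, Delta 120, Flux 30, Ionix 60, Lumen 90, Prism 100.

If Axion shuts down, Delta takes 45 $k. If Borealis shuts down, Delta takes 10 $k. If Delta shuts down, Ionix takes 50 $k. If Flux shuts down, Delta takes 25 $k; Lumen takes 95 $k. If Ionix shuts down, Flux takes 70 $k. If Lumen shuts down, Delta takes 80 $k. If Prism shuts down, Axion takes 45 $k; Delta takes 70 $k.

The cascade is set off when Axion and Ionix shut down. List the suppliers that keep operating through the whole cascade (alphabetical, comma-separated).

Round 1 — Axion, Ionix shut down (initial).
  Delta: +45 → 45 < 120
  Flux: +70 → 70 ≥ 30
Round 2 — Flux shuts down.
  Delta: +25 → 70 < 120
  Lumen: +95 → 95 ≥ 90
Round 3 — Lumen shuts down.
  Delta: +80 → 150 ≥ 120
Round 4 — Delta shuts down.
No further shutdowns.

Borealis, Prism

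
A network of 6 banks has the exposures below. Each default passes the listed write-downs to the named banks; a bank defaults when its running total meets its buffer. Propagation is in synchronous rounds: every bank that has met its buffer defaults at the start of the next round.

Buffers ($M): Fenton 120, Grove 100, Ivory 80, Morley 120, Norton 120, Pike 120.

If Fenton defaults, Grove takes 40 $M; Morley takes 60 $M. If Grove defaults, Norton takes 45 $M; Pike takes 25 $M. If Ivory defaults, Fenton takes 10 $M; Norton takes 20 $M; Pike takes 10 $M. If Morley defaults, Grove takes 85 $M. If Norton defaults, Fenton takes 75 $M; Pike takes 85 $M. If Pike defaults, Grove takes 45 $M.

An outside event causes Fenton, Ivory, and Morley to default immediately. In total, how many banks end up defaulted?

4

Round 1 — Fenton, Ivory, Morley default (initial).
  Grove: +40+85 → 125 ≥ 100
  Norton: +20 → 20 < 120
  Pike: +10 → 10 < 120
Round 2 — Grove defaults.
  Norton: +45 → 65 < 120
  Pike: +25 → 35 < 120
No further defaults.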